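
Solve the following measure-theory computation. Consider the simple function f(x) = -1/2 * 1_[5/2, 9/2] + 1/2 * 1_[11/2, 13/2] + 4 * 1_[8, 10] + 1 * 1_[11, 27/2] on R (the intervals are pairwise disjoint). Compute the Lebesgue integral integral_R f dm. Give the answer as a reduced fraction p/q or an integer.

For a simple function f = sum_i c_i * 1_{A_i} with disjoint A_i,
  integral f dm = sum_i c_i * m(A_i).
Lengths of the A_i:
  m(A_1) = 9/2 - 5/2 = 2.
  m(A_2) = 13/2 - 11/2 = 1.
  m(A_3) = 10 - 8 = 2.
  m(A_4) = 27/2 - 11 = 5/2.
Contributions c_i * m(A_i):
  (-1/2) * (2) = -1.
  (1/2) * (1) = 1/2.
  (4) * (2) = 8.
  (1) * (5/2) = 5/2.
Total: -1 + 1/2 + 8 + 5/2 = 10.

10


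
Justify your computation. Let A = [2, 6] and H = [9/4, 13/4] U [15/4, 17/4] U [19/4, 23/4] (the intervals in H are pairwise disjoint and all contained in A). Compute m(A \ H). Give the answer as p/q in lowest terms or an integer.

The ambient interval has length m(A) = 6 - 2 = 4.
Since the holes are disjoint and sit inside A, by finite additivity
  m(H) = sum_i (b_i - a_i), and m(A \ H) = m(A) - m(H).
Computing the hole measures:
  m(H_1) = 13/4 - 9/4 = 1.
  m(H_2) = 17/4 - 15/4 = 1/2.
  m(H_3) = 23/4 - 19/4 = 1.
Summed: m(H) = 1 + 1/2 + 1 = 5/2.
So m(A \ H) = 4 - 5/2 = 3/2.

3/2


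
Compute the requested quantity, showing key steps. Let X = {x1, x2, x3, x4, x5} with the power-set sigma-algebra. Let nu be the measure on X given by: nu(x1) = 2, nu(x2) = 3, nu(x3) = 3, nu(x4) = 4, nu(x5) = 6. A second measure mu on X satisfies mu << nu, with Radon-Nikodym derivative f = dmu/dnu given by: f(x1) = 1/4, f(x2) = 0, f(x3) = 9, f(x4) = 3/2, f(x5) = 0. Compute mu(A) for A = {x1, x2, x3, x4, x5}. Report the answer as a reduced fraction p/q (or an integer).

By the defining property of the Radon-Nikodym derivative, for every measurable set A,
  mu(A) = integral_A f dnu.
Since nu is a discrete measure concentrated on the atoms of X, the integral over A reduces to the sum
  mu(A) = sum_{x in A} f(x) * nu({x}).
Computing each term:
  x1: f(x1) * nu(x1) = 1/4 * 2 = 1/2.
  x2: f(x2) * nu(x2) = 0 * 3 = 0.
  x3: f(x3) * nu(x3) = 9 * 3 = 27.
  x4: f(x4) * nu(x4) = 3/2 * 4 = 6.
  x5: f(x5) * nu(x5) = 0 * 6 = 0.
Summing: mu(A) = 1/2 + 0 + 27 + 6 + 0 = 67/2.

67/2


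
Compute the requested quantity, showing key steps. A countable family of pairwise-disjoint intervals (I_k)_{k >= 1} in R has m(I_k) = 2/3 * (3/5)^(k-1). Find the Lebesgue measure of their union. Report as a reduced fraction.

By countable additivity of the Lebesgue measure on pairwise disjoint measurable sets,
  m(union_{k >= 1} I_k) = sum_{k >= 1} m(I_k) = sum_{k >= 1} a * r^(k-1),
  with a = 2/3 and r = 3/5.
Since 0 < r = 3/5 < 1, the geometric series converges:
  sum_{k >= 1} a * r^(k-1) = a / (1 - r).
  = 2/3 / (1 - 3/5)
  = 2/3 / (2/5)
  = 5/3.

5/3


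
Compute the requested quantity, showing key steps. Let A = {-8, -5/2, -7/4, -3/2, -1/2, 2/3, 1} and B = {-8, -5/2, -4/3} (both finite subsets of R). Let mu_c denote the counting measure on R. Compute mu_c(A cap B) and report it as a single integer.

Counting measure on a finite set equals cardinality. mu_c(A cap B) = |A cap B| (elements appearing in both).
Enumerating the elements of A that also lie in B gives 2 element(s).
So mu_c(A cap B) = 2.

2


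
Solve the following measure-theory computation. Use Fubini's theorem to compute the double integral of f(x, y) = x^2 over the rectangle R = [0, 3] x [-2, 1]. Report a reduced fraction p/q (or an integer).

f(x, y) is a tensor product of a function of x and a function of y, and both factors are bounded continuous (hence Lebesgue integrable) on the rectangle, so Fubini's theorem applies:
  integral_R f d(m x m) = (integral_a1^b1 x^2 dx) * (integral_a2^b2 1 dy).
Inner integral in x: integral_{0}^{3} x^2 dx = (3^3 - 0^3)/3
  = 9.
Inner integral in y: integral_{-2}^{1} 1 dy = (1^1 - (-2)^1)/1
  = 3.
Product: (9) * (3) = 27.

27


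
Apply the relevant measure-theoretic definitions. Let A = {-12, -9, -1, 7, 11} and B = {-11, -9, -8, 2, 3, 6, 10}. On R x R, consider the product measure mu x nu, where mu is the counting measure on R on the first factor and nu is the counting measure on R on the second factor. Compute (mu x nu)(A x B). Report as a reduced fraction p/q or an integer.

For a measurable rectangle A x B, the product measure satisfies
  (mu x nu)(A x B) = mu(A) * nu(B).
  mu(A) = 5.
  nu(B) = 7.
  (mu x nu)(A x B) = 5 * 7 = 35.

35


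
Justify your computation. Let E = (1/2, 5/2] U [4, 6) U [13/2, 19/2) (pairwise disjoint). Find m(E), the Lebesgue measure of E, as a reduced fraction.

For pairwise disjoint intervals, m(union_i I_i) = sum_i m(I_i),
and m is invariant under swapping open/closed endpoints (single points have measure 0).
So m(E) = sum_i (b_i - a_i).
  I_1 has length 5/2 - 1/2 = 2.
  I_2 has length 6 - 4 = 2.
  I_3 has length 19/2 - 13/2 = 3.
Summing:
  m(E) = 2 + 2 + 3 = 7.

7


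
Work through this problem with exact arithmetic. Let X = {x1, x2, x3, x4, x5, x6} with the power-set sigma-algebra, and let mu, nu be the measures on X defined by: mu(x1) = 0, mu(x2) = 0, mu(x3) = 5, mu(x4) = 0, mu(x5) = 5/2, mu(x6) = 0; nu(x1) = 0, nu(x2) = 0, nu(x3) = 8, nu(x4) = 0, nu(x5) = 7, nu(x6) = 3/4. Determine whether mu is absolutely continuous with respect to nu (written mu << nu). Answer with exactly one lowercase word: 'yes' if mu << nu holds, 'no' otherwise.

mu << nu means: every nu-null measurable set is also mu-null; equivalently, for every atom x, if nu({x}) = 0 then mu({x}) = 0.
Checking each atom:
  x1: nu = 0, mu = 0 -> consistent with mu << nu.
  x2: nu = 0, mu = 0 -> consistent with mu << nu.
  x3: nu = 8 > 0 -> no constraint.
  x4: nu = 0, mu = 0 -> consistent with mu << nu.
  x5: nu = 7 > 0 -> no constraint.
  x6: nu = 3/4 > 0 -> no constraint.
No atom violates the condition. Therefore mu << nu.

yes


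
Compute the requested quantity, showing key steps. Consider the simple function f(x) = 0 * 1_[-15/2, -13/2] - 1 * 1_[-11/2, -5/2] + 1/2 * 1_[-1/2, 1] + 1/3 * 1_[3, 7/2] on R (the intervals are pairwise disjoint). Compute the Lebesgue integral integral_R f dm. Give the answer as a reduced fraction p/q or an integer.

For a simple function f = sum_i c_i * 1_{A_i} with disjoint A_i,
  integral f dm = sum_i c_i * m(A_i).
Lengths of the A_i:
  m(A_1) = -13/2 - (-15/2) = 1.
  m(A_2) = -5/2 - (-11/2) = 3.
  m(A_3) = 1 - (-1/2) = 3/2.
  m(A_4) = 7/2 - 3 = 1/2.
Contributions c_i * m(A_i):
  (0) * (1) = 0.
  (-1) * (3) = -3.
  (1/2) * (3/2) = 3/4.
  (1/3) * (1/2) = 1/6.
Total: 0 - 3 + 3/4 + 1/6 = -25/12.

-25/12


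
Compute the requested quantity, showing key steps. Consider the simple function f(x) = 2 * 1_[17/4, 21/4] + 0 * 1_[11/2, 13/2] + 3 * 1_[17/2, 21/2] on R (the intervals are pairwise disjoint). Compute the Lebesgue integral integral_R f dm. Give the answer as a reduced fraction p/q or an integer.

For a simple function f = sum_i c_i * 1_{A_i} with disjoint A_i,
  integral f dm = sum_i c_i * m(A_i).
Lengths of the A_i:
  m(A_1) = 21/4 - 17/4 = 1.
  m(A_2) = 13/2 - 11/2 = 1.
  m(A_3) = 21/2 - 17/2 = 2.
Contributions c_i * m(A_i):
  (2) * (1) = 2.
  (0) * (1) = 0.
  (3) * (2) = 6.
Total: 2 + 0 + 6 = 8.

8


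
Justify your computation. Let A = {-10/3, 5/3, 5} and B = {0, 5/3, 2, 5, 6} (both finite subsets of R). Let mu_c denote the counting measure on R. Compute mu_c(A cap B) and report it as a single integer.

Counting measure on a finite set equals cardinality. mu_c(A cap B) = |A cap B| (elements appearing in both).
Enumerating the elements of A that also lie in B gives 2 element(s).
So mu_c(A cap B) = 2.

2


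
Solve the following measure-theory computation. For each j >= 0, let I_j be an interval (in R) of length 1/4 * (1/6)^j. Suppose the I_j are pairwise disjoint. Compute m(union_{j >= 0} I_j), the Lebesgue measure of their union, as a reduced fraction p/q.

By countable additivity of the Lebesgue measure on pairwise disjoint measurable sets,
  m(union_{j >= 0} I_j) = sum_{j >= 0} m(I_j) = sum_{j >= 0} a * r^j,
  with a = 1/4 and r = 1/6.
Since 0 < r = 1/6 < 1, the geometric series converges:
  sum_{j >= 0} a * r^j = a / (1 - r).
  = 1/4 / (1 - 1/6)
  = 1/4 / (5/6)
  = 3/10.

3/10


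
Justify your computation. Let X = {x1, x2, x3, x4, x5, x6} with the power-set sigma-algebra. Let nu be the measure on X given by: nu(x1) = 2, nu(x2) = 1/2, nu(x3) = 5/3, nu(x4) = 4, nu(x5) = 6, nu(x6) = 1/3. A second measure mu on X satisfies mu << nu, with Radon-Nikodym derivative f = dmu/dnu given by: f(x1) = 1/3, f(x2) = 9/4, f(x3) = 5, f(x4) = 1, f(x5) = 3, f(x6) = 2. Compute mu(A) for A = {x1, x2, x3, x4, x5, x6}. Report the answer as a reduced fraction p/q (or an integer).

By the defining property of the Radon-Nikodym derivative, for every measurable set A,
  mu(A) = integral_A f dnu.
Since nu is a discrete measure concentrated on the atoms of X, the integral over A reduces to the sum
  mu(A) = sum_{x in A} f(x) * nu({x}).
Computing each term:
  x1: f(x1) * nu(x1) = 1/3 * 2 = 2/3.
  x2: f(x2) * nu(x2) = 9/4 * 1/2 = 9/8.
  x3: f(x3) * nu(x3) = 5 * 5/3 = 25/3.
  x4: f(x4) * nu(x4) = 1 * 4 = 4.
  x5: f(x5) * nu(x5) = 3 * 6 = 18.
  x6: f(x6) * nu(x6) = 2 * 1/3 = 2/3.
Summing: mu(A) = 2/3 + 9/8 + 25/3 + 4 + 18 + 2/3 = 787/24.

787/24


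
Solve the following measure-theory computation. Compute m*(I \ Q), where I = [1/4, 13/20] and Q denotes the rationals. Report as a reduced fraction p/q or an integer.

The interval I = [1/4, 13/20] has m(I) = 13/20 - 1/4 = 2/5 (endpoints are measure-zero, so open/closed/half-open agree). Write I = (I cap Q) u (I \ Q). The rationals in I are countable, so m*(I cap Q) = 0 (cover each rational by intervals whose total length is arbitrarily small). By countable subadditivity m*(I) <= m*(I cap Q) + m*(I \ Q), hence m*(I \ Q) >= m(I) = 2/5. The reverse inequality m*(I \ Q) <= m*(I) = 2/5 is trivial since (I \ Q) is a subset of I. Therefore m*(I \ Q) = 2/5.

2/5


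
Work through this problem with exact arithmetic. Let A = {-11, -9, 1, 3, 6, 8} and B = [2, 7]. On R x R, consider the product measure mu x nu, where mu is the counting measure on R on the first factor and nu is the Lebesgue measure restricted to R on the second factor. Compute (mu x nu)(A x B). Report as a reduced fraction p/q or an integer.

For a measurable rectangle A x B, the product measure satisfies
  (mu x nu)(A x B) = mu(A) * nu(B).
  mu(A) = 6.
  nu(B) = 5.
  (mu x nu)(A x B) = 6 * 5 = 30.

30


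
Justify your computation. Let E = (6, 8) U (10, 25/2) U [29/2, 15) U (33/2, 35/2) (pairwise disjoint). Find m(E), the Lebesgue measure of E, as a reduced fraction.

For pairwise disjoint intervals, m(union_i I_i) = sum_i m(I_i),
and m is invariant under swapping open/closed endpoints (single points have measure 0).
So m(E) = sum_i (b_i - a_i).
  I_1 has length 8 - 6 = 2.
  I_2 has length 25/2 - 10 = 5/2.
  I_3 has length 15 - 29/2 = 1/2.
  I_4 has length 35/2 - 33/2 = 1.
Summing:
  m(E) = 2 + 5/2 + 1/2 + 1 = 6.

6


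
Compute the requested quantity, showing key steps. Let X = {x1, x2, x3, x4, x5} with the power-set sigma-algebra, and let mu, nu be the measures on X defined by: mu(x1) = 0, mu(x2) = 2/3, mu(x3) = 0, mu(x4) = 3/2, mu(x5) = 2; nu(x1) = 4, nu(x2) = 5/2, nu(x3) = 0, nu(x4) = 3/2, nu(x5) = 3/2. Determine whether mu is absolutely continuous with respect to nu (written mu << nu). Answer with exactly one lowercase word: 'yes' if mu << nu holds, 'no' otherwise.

mu << nu means: every nu-null measurable set is also mu-null; equivalently, for every atom x, if nu({x}) = 0 then mu({x}) = 0.
Checking each atom:
  x1: nu = 4 > 0 -> no constraint.
  x2: nu = 5/2 > 0 -> no constraint.
  x3: nu = 0, mu = 0 -> consistent with mu << nu.
  x4: nu = 3/2 > 0 -> no constraint.
  x5: nu = 3/2 > 0 -> no constraint.
No atom violates the condition. Therefore mu << nu.

yes


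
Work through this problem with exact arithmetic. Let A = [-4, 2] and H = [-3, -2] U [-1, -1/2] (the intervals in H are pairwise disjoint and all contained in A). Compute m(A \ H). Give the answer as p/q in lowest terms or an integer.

The ambient interval has length m(A) = 2 - (-4) = 6.
Since the holes are disjoint and sit inside A, by finite additivity
  m(H) = sum_i (b_i - a_i), and m(A \ H) = m(A) - m(H).
Computing the hole measures:
  m(H_1) = -2 - (-3) = 1.
  m(H_2) = -1/2 - (-1) = 1/2.
Summed: m(H) = 1 + 1/2 = 3/2.
So m(A \ H) = 6 - 3/2 = 9/2.

9/2


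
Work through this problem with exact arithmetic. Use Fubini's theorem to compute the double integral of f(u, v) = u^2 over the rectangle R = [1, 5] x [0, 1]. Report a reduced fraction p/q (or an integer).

f(u, v) is a tensor product of a function of u and a function of v, and both factors are bounded continuous (hence Lebesgue integrable) on the rectangle, so Fubini's theorem applies:
  integral_R f d(m x m) = (integral_a1^b1 u^2 du) * (integral_a2^b2 1 dv).
Inner integral in u: integral_{1}^{5} u^2 du = (5^3 - 1^3)/3
  = 124/3.
Inner integral in v: integral_{0}^{1} 1 dv = (1^1 - 0^1)/1
  = 1.
Product: (124/3) * (1) = 124/3.

124/3


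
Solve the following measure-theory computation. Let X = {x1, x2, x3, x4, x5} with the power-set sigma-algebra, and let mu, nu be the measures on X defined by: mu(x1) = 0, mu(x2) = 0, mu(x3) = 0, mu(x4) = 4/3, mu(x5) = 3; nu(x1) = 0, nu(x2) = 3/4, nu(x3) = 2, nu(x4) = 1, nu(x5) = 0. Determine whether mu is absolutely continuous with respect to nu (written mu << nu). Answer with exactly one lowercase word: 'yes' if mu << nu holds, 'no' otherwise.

mu << nu means: every nu-null measurable set is also mu-null; equivalently, for every atom x, if nu({x}) = 0 then mu({x}) = 0.
Checking each atom:
  x1: nu = 0, mu = 0 -> consistent with mu << nu.
  x2: nu = 3/4 > 0 -> no constraint.
  x3: nu = 2 > 0 -> no constraint.
  x4: nu = 1 > 0 -> no constraint.
  x5: nu = 0, mu = 3 > 0 -> violates mu << nu.
The atom(s) x5 violate the condition (nu = 0 but mu > 0). Therefore mu is NOT absolutely continuous w.r.t. nu.

no


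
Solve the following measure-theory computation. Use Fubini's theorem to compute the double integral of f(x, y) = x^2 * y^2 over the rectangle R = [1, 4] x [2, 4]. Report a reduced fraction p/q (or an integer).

f(x, y) is a tensor product of a function of x and a function of y, and both factors are bounded continuous (hence Lebesgue integrable) on the rectangle, so Fubini's theorem applies:
  integral_R f d(m x m) = (integral_a1^b1 x^2 dx) * (integral_a2^b2 y^2 dy).
Inner integral in x: integral_{1}^{4} x^2 dx = (4^3 - 1^3)/3
  = 21.
Inner integral in y: integral_{2}^{4} y^2 dy = (4^3 - 2^3)/3
  = 56/3.
Product: (21) * (56/3) = 392.

392


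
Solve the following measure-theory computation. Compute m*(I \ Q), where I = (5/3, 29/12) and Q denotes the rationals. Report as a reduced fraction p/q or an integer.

The interval I = (5/3, 29/12) has m(I) = 29/12 - 5/3 = 3/4 (endpoints are measure-zero, so open/closed/half-open agree). Write I = (I cap Q) u (I \ Q). The rationals in I are countable, so m*(I cap Q) = 0 (cover each rational by intervals whose total length is arbitrarily small). By countable subadditivity m*(I) <= m*(I cap Q) + m*(I \ Q), hence m*(I \ Q) >= m(I) = 3/4. The reverse inequality m*(I \ Q) <= m*(I) = 3/4 is trivial since (I \ Q) is a subset of I. Therefore m*(I \ Q) = 3/4.

3/4


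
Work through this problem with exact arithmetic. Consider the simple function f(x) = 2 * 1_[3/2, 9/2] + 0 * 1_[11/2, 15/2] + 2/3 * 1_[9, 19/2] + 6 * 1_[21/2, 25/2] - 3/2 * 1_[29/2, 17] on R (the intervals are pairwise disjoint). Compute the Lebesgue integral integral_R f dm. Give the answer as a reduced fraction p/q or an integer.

For a simple function f = sum_i c_i * 1_{A_i} with disjoint A_i,
  integral f dm = sum_i c_i * m(A_i).
Lengths of the A_i:
  m(A_1) = 9/2 - 3/2 = 3.
  m(A_2) = 15/2 - 11/2 = 2.
  m(A_3) = 19/2 - 9 = 1/2.
  m(A_4) = 25/2 - 21/2 = 2.
  m(A_5) = 17 - 29/2 = 5/2.
Contributions c_i * m(A_i):
  (2) * (3) = 6.
  (0) * (2) = 0.
  (2/3) * (1/2) = 1/3.
  (6) * (2) = 12.
  (-3/2) * (5/2) = -15/4.
Total: 6 + 0 + 1/3 + 12 - 15/4 = 175/12.

175/12


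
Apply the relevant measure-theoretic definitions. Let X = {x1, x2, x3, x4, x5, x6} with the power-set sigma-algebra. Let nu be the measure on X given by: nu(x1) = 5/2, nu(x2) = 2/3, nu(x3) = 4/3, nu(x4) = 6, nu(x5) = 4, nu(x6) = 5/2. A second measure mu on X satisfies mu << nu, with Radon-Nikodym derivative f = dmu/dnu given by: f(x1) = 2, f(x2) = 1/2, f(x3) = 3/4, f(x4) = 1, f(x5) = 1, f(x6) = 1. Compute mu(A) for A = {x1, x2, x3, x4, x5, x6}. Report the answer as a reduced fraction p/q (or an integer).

By the defining property of the Radon-Nikodym derivative, for every measurable set A,
  mu(A) = integral_A f dnu.
Since nu is a discrete measure concentrated on the atoms of X, the integral over A reduces to the sum
  mu(A) = sum_{x in A} f(x) * nu({x}).
Computing each term:
  x1: f(x1) * nu(x1) = 2 * 5/2 = 5.
  x2: f(x2) * nu(x2) = 1/2 * 2/3 = 1/3.
  x3: f(x3) * nu(x3) = 3/4 * 4/3 = 1.
  x4: f(x4) * nu(x4) = 1 * 6 = 6.
  x5: f(x5) * nu(x5) = 1 * 4 = 4.
  x6: f(x6) * nu(x6) = 1 * 5/2 = 5/2.
Summing: mu(A) = 5 + 1/3 + 1 + 6 + 4 + 5/2 = 113/6.

113/6


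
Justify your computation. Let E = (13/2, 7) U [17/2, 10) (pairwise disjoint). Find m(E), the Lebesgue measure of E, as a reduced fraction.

For pairwise disjoint intervals, m(union_i I_i) = sum_i m(I_i),
and m is invariant under swapping open/closed endpoints (single points have measure 0).
So m(E) = sum_i (b_i - a_i).
  I_1 has length 7 - 13/2 = 1/2.
  I_2 has length 10 - 17/2 = 3/2.
Summing:
  m(E) = 1/2 + 3/2 = 2.

2


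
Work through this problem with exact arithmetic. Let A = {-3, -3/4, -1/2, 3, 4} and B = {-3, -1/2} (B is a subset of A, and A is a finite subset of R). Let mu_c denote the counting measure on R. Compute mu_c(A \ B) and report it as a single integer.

Counting measure assigns mu_c(E) = |E| (number of elements) when E is finite. For B subset A, A \ B is the set of elements of A not in B, so |A \ B| = |A| - |B|.
|A| = 5, |B| = 2, so mu_c(A \ B) = 5 - 2 = 3.

3


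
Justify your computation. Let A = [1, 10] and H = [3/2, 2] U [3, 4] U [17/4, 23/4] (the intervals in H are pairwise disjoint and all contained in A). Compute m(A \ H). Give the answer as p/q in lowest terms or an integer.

The ambient interval has length m(A) = 10 - 1 = 9.
Since the holes are disjoint and sit inside A, by finite additivity
  m(H) = sum_i (b_i - a_i), and m(A \ H) = m(A) - m(H).
Computing the hole measures:
  m(H_1) = 2 - 3/2 = 1/2.
  m(H_2) = 4 - 3 = 1.
  m(H_3) = 23/4 - 17/4 = 3/2.
Summed: m(H) = 1/2 + 1 + 3/2 = 3.
So m(A \ H) = 9 - 3 = 6.

6


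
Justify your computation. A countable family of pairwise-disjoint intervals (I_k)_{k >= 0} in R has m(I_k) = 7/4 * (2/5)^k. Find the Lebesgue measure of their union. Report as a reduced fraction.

By countable additivity of the Lebesgue measure on pairwise disjoint measurable sets,
  m(union_{k >= 0} I_k) = sum_{k >= 0} m(I_k) = sum_{k >= 0} a * r^k,
  with a = 7/4 and r = 2/5.
Since 0 < r = 2/5 < 1, the geometric series converges:
  sum_{k >= 0} a * r^k = a / (1 - r).
  = 7/4 / (1 - 2/5)
  = 7/4 / (3/5)
  = 35/12.

35/12


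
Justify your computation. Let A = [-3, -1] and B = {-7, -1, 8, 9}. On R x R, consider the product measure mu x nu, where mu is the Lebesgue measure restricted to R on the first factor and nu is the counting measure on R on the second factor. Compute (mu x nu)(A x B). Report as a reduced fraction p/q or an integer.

For a measurable rectangle A x B, the product measure satisfies
  (mu x nu)(A x B) = mu(A) * nu(B).
  mu(A) = 2.
  nu(B) = 4.
  (mu x nu)(A x B) = 2 * 4 = 8.

8


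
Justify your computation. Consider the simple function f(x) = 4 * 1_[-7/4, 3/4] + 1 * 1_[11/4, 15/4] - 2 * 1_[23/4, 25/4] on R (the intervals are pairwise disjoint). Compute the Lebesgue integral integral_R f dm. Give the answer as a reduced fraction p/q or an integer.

For a simple function f = sum_i c_i * 1_{A_i} with disjoint A_i,
  integral f dm = sum_i c_i * m(A_i).
Lengths of the A_i:
  m(A_1) = 3/4 - (-7/4) = 5/2.
  m(A_2) = 15/4 - 11/4 = 1.
  m(A_3) = 25/4 - 23/4 = 1/2.
Contributions c_i * m(A_i):
  (4) * (5/2) = 10.
  (1) * (1) = 1.
  (-2) * (1/2) = -1.
Total: 10 + 1 - 1 = 10.

10


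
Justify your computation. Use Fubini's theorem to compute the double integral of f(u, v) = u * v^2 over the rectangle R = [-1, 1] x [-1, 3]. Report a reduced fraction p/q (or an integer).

f(u, v) is a tensor product of a function of u and a function of v, and both factors are bounded continuous (hence Lebesgue integrable) on the rectangle, so Fubini's theorem applies:
  integral_R f d(m x m) = (integral_a1^b1 u du) * (integral_a2^b2 v^2 dv).
Inner integral in u: integral_{-1}^{1} u du = (1^2 - (-1)^2)/2
  = 0.
Inner integral in v: integral_{-1}^{3} v^2 dv = (3^3 - (-1)^3)/3
  = 28/3.
Product: (0) * (28/3) = 0.

0


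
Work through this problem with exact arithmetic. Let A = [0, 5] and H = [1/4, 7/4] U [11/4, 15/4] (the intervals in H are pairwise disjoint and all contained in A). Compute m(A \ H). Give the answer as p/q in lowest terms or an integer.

The ambient interval has length m(A) = 5 - 0 = 5.
Since the holes are disjoint and sit inside A, by finite additivity
  m(H) = sum_i (b_i - a_i), and m(A \ H) = m(A) - m(H).
Computing the hole measures:
  m(H_1) = 7/4 - 1/4 = 3/2.
  m(H_2) = 15/4 - 11/4 = 1.
Summed: m(H) = 3/2 + 1 = 5/2.
So m(A \ H) = 5 - 5/2 = 5/2.

5/2


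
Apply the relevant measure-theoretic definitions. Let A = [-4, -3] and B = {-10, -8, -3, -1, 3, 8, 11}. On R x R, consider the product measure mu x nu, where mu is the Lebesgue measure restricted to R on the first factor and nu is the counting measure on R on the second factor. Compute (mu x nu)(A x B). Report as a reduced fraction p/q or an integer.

For a measurable rectangle A x B, the product measure satisfies
  (mu x nu)(A x B) = mu(A) * nu(B).
  mu(A) = 1.
  nu(B) = 7.
  (mu x nu)(A x B) = 1 * 7 = 7.

7


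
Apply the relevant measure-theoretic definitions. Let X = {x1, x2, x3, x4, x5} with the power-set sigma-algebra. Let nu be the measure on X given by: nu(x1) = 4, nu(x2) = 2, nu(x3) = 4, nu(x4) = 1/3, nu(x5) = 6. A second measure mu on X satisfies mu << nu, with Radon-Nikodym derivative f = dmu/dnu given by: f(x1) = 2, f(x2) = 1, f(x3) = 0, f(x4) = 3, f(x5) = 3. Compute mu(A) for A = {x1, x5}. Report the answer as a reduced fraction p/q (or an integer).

By the defining property of the Radon-Nikodym derivative, for every measurable set A,
  mu(A) = integral_A f dnu.
Since nu is a discrete measure concentrated on the atoms of X, the integral over A reduces to the sum
  mu(A) = sum_{x in A} f(x) * nu({x}).
Computing each term:
  x1: f(x1) * nu(x1) = 2 * 4 = 8.
  x5: f(x5) * nu(x5) = 3 * 6 = 18.
Summing: mu(A) = 8 + 18 = 26.

26


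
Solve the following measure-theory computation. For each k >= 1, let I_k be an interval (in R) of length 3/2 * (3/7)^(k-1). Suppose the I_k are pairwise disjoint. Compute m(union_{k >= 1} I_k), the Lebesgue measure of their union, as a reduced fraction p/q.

By countable additivity of the Lebesgue measure on pairwise disjoint measurable sets,
  m(union_{k >= 1} I_k) = sum_{k >= 1} m(I_k) = sum_{k >= 1} a * r^(k-1),
  with a = 3/2 and r = 3/7.
Since 0 < r = 3/7 < 1, the geometric series converges:
  sum_{k >= 1} a * r^(k-1) = a / (1 - r).
  = 3/2 / (1 - 3/7)
  = 3/2 / (4/7)
  = 21/8.

21/8


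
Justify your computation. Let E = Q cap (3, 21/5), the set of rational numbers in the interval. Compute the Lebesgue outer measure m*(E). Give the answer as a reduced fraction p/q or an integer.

The set Q cap (3, 21/5) is countable (a subset of the countable set Q). Lebesgue outer measure of any countable set is 0: each singleton {q} has m*({q}) = 0, and by countable subadditivity m*(union_k {q_k}) <= sum_k m*({q_k}) = sum_k 0 = 0. The reverse inequality m*(E) >= 0 is automatic. So m*(Q cap (3, 21/5)) = 0.

0


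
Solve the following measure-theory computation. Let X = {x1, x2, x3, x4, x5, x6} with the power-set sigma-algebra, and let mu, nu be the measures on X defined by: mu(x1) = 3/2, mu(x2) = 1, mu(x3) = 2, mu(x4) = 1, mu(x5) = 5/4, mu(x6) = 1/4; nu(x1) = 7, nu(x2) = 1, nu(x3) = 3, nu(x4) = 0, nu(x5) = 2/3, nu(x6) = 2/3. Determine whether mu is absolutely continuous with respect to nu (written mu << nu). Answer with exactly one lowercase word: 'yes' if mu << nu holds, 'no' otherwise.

mu << nu means: every nu-null measurable set is also mu-null; equivalently, for every atom x, if nu({x}) = 0 then mu({x}) = 0.
Checking each atom:
  x1: nu = 7 > 0 -> no constraint.
  x2: nu = 1 > 0 -> no constraint.
  x3: nu = 3 > 0 -> no constraint.
  x4: nu = 0, mu = 1 > 0 -> violates mu << nu.
  x5: nu = 2/3 > 0 -> no constraint.
  x6: nu = 2/3 > 0 -> no constraint.
The atom(s) x4 violate the condition (nu = 0 but mu > 0). Therefore mu is NOT absolutely continuous w.r.t. nu.

no


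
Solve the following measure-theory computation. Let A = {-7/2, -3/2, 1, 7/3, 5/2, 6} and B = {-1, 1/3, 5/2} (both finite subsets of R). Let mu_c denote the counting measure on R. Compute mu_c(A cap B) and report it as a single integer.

Counting measure on a finite set equals cardinality. mu_c(A cap B) = |A cap B| (elements appearing in both).
Enumerating the elements of A that also lie in B gives 1 element(s).
So mu_c(A cap B) = 1.

1


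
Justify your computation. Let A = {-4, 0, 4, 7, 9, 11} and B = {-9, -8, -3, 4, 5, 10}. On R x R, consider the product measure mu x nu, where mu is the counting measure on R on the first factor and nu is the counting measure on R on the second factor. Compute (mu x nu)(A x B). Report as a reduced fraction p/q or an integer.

For a measurable rectangle A x B, the product measure satisfies
  (mu x nu)(A x B) = mu(A) * nu(B).
  mu(A) = 6.
  nu(B) = 6.
  (mu x nu)(A x B) = 6 * 6 = 36.

36


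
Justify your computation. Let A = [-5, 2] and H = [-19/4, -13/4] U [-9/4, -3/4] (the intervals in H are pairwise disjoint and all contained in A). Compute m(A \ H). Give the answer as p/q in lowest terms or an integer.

The ambient interval has length m(A) = 2 - (-5) = 7.
Since the holes are disjoint and sit inside A, by finite additivity
  m(H) = sum_i (b_i - a_i), and m(A \ H) = m(A) - m(H).
Computing the hole measures:
  m(H_1) = -13/4 - (-19/4) = 3/2.
  m(H_2) = -3/4 - (-9/4) = 3/2.
Summed: m(H) = 3/2 + 3/2 = 3.
So m(A \ H) = 7 - 3 = 4.

4


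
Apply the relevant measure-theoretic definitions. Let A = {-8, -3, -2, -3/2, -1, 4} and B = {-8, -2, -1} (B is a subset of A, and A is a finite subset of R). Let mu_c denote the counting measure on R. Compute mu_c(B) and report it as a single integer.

Counting measure assigns mu_c(E) = |E| (number of elements) when E is finite.
B has 3 element(s), so mu_c(B) = 3.

3


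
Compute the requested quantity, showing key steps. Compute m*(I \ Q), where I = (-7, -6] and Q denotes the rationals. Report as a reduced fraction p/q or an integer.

The interval I = (-7, -6] has m(I) = -6 - (-7) = 1 (endpoints are measure-zero, so open/closed/half-open agree). Write I = (I cap Q) u (I \ Q). The rationals in I are countable, so m*(I cap Q) = 0 (cover each rational by intervals whose total length is arbitrarily small). By countable subadditivity m*(I) <= m*(I cap Q) + m*(I \ Q), hence m*(I \ Q) >= m(I) = 1. The reverse inequality m*(I \ Q) <= m*(I) = 1 is trivial since (I \ Q) is a subset of I. Therefore m*(I \ Q) = 1.

1


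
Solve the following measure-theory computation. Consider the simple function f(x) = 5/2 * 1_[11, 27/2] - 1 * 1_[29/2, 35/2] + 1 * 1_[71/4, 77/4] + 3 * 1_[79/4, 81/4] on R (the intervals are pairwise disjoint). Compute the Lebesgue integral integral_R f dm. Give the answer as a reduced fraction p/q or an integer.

For a simple function f = sum_i c_i * 1_{A_i} with disjoint A_i,
  integral f dm = sum_i c_i * m(A_i).
Lengths of the A_i:
  m(A_1) = 27/2 - 11 = 5/2.
  m(A_2) = 35/2 - 29/2 = 3.
  m(A_3) = 77/4 - 71/4 = 3/2.
  m(A_4) = 81/4 - 79/4 = 1/2.
Contributions c_i * m(A_i):
  (5/2) * (5/2) = 25/4.
  (-1) * (3) = -3.
  (1) * (3/2) = 3/2.
  (3) * (1/2) = 3/2.
Total: 25/4 - 3 + 3/2 + 3/2 = 25/4.

25/4


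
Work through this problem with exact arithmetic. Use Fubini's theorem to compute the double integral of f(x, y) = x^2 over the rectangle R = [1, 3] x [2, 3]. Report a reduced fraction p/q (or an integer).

f(x, y) is a tensor product of a function of x and a function of y, and both factors are bounded continuous (hence Lebesgue integrable) on the rectangle, so Fubini's theorem applies:
  integral_R f d(m x m) = (integral_a1^b1 x^2 dx) * (integral_a2^b2 1 dy).
Inner integral in x: integral_{1}^{3} x^2 dx = (3^3 - 1^3)/3
  = 26/3.
Inner integral in y: integral_{2}^{3} 1 dy = (3^1 - 2^1)/1
  = 1.
Product: (26/3) * (1) = 26/3.

26/3


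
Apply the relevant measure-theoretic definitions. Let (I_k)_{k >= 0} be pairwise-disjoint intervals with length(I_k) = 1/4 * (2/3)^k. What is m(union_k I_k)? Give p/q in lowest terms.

By countable additivity of the Lebesgue measure on pairwise disjoint measurable sets,
  m(union_{k >= 0} I_k) = sum_{k >= 0} m(I_k) = sum_{k >= 0} a * r^k,
  with a = 1/4 and r = 2/3.
Since 0 < r = 2/3 < 1, the geometric series converges:
  sum_{k >= 0} a * r^k = a / (1 - r).
  = 1/4 / (1 - 2/3)
  = 1/4 / (1/3)
  = 3/4.

3/4


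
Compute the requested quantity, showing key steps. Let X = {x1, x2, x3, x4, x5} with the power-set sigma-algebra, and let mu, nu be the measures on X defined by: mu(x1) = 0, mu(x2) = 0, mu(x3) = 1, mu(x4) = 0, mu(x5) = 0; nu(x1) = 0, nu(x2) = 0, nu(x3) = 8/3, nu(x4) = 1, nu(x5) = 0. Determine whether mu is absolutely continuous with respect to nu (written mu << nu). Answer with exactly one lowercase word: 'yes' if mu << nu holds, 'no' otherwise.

mu << nu means: every nu-null measurable set is also mu-null; equivalently, for every atom x, if nu({x}) = 0 then mu({x}) = 0.
Checking each atom:
  x1: nu = 0, mu = 0 -> consistent with mu << nu.
  x2: nu = 0, mu = 0 -> consistent with mu << nu.
  x3: nu = 8/3 > 0 -> no constraint.
  x4: nu = 1 > 0 -> no constraint.
  x5: nu = 0, mu = 0 -> consistent with mu << nu.
No atom violates the condition. Therefore mu << nu.

yes


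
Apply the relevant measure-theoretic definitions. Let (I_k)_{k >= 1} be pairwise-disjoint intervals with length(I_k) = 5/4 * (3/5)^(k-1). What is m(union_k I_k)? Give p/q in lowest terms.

By countable additivity of the Lebesgue measure on pairwise disjoint measurable sets,
  m(union_{k >= 1} I_k) = sum_{k >= 1} m(I_k) = sum_{k >= 1} a * r^(k-1),
  with a = 5/4 and r = 3/5.
Since 0 < r = 3/5 < 1, the geometric series converges:
  sum_{k >= 1} a * r^(k-1) = a / (1 - r).
  = 5/4 / (1 - 3/5)
  = 5/4 / (2/5)
  = 25/8.

25/8


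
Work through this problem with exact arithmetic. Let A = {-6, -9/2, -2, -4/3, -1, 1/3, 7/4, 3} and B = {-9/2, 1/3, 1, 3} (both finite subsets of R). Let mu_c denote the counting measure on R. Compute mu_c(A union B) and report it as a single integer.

Counting measure on a finite set equals cardinality. By inclusion-exclusion, |A union B| = |A| + |B| - |A cap B|.
|A| = 8, |B| = 4, |A cap B| = 3.
So mu_c(A union B) = 8 + 4 - 3 = 9.

9


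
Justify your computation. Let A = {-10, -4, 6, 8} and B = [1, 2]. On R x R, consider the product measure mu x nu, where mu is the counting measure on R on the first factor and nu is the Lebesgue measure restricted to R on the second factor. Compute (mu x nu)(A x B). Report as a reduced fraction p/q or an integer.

For a measurable rectangle A x B, the product measure satisfies
  (mu x nu)(A x B) = mu(A) * nu(B).
  mu(A) = 4.
  nu(B) = 1.
  (mu x nu)(A x B) = 4 * 1 = 4.

4


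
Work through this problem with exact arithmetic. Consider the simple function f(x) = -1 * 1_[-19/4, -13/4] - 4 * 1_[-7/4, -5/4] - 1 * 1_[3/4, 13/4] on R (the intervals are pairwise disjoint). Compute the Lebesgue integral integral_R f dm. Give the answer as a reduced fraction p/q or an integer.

For a simple function f = sum_i c_i * 1_{A_i} with disjoint A_i,
  integral f dm = sum_i c_i * m(A_i).
Lengths of the A_i:
  m(A_1) = -13/4 - (-19/4) = 3/2.
  m(A_2) = -5/4 - (-7/4) = 1/2.
  m(A_3) = 13/4 - 3/4 = 5/2.
Contributions c_i * m(A_i):
  (-1) * (3/2) = -3/2.
  (-4) * (1/2) = -2.
  (-1) * (5/2) = -5/2.
Total: -3/2 - 2 - 5/2 = -6.

-6


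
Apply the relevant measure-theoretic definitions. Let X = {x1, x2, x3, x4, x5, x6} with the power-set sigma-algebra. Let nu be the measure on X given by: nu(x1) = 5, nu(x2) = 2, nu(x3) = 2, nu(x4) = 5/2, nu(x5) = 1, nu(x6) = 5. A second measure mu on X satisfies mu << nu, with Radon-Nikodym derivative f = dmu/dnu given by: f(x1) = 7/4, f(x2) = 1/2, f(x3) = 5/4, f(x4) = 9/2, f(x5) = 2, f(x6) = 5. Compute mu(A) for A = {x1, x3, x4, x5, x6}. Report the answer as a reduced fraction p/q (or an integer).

By the defining property of the Radon-Nikodym derivative, for every measurable set A,
  mu(A) = integral_A f dnu.
Since nu is a discrete measure concentrated on the atoms of X, the integral over A reduces to the sum
  mu(A) = sum_{x in A} f(x) * nu({x}).
Computing each term:
  x1: f(x1) * nu(x1) = 7/4 * 5 = 35/4.
  x3: f(x3) * nu(x3) = 5/4 * 2 = 5/2.
  x4: f(x4) * nu(x4) = 9/2 * 5/2 = 45/4.
  x5: f(x5) * nu(x5) = 2 * 1 = 2.
  x6: f(x6) * nu(x6) = 5 * 5 = 25.
Summing: mu(A) = 35/4 + 5/2 + 45/4 + 2 + 25 = 99/2.

99/2


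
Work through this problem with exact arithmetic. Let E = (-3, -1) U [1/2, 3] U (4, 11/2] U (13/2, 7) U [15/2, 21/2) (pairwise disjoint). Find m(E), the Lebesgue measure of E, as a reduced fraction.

For pairwise disjoint intervals, m(union_i I_i) = sum_i m(I_i),
and m is invariant under swapping open/closed endpoints (single points have measure 0).
So m(E) = sum_i (b_i - a_i).
  I_1 has length -1 - (-3) = 2.
  I_2 has length 3 - 1/2 = 5/2.
  I_3 has length 11/2 - 4 = 3/2.
  I_4 has length 7 - 13/2 = 1/2.
  I_5 has length 21/2 - 15/2 = 3.
Summing:
  m(E) = 2 + 5/2 + 3/2 + 1/2 + 3 = 19/2.

19/2


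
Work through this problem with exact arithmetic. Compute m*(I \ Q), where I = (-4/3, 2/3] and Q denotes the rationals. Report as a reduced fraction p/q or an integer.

The interval I = (-4/3, 2/3] has m(I) = 2/3 - (-4/3) = 2 (endpoints are measure-zero, so open/closed/half-open agree). Write I = (I cap Q) u (I \ Q). The rationals in I are countable, so m*(I cap Q) = 0 (cover each rational by intervals whose total length is arbitrarily small). By countable subadditivity m*(I) <= m*(I cap Q) + m*(I \ Q), hence m*(I \ Q) >= m(I) = 2. The reverse inequality m*(I \ Q) <= m*(I) = 2 is trivial since (I \ Q) is a subset of I. Therefore m*(I \ Q) = 2.

2


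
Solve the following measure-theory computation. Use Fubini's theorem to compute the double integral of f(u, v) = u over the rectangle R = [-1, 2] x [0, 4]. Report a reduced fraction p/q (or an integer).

f(u, v) is a tensor product of a function of u and a function of v, and both factors are bounded continuous (hence Lebesgue integrable) on the rectangle, so Fubini's theorem applies:
  integral_R f d(m x m) = (integral_a1^b1 u du) * (integral_a2^b2 1 dv).
Inner integral in u: integral_{-1}^{2} u du = (2^2 - (-1)^2)/2
  = 3/2.
Inner integral in v: integral_{0}^{4} 1 dv = (4^1 - 0^1)/1
  = 4.
Product: (3/2) * (4) = 6.

6


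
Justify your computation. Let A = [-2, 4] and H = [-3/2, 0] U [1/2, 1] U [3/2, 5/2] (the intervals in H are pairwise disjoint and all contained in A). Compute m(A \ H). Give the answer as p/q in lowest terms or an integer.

The ambient interval has length m(A) = 4 - (-2) = 6.
Since the holes are disjoint and sit inside A, by finite additivity
  m(H) = sum_i (b_i - a_i), and m(A \ H) = m(A) - m(H).
Computing the hole measures:
  m(H_1) = 0 - (-3/2) = 3/2.
  m(H_2) = 1 - 1/2 = 1/2.
  m(H_3) = 5/2 - 3/2 = 1.
Summed: m(H) = 3/2 + 1/2 + 1 = 3.
So m(A \ H) = 6 - 3 = 3.

3


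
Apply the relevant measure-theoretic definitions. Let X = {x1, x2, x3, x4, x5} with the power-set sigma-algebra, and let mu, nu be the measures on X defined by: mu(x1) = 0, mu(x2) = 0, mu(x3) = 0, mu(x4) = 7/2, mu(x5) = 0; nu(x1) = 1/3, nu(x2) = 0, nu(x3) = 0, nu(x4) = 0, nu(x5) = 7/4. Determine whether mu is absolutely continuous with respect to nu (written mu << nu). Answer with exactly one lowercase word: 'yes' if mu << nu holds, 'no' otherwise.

mu << nu means: every nu-null measurable set is also mu-null; equivalently, for every atom x, if nu({x}) = 0 then mu({x}) = 0.
Checking each atom:
  x1: nu = 1/3 > 0 -> no constraint.
  x2: nu = 0, mu = 0 -> consistent with mu << nu.
  x3: nu = 0, mu = 0 -> consistent with mu << nu.
  x4: nu = 0, mu = 7/2 > 0 -> violates mu << nu.
  x5: nu = 7/4 > 0 -> no constraint.
The atom(s) x4 violate the condition (nu = 0 but mu > 0). Therefore mu is NOT absolutely continuous w.r.t. nu.

no


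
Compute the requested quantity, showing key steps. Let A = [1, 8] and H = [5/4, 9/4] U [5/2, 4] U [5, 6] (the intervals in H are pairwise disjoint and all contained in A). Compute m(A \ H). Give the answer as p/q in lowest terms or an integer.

The ambient interval has length m(A) = 8 - 1 = 7.
Since the holes are disjoint and sit inside A, by finite additivity
  m(H) = sum_i (b_i - a_i), and m(A \ H) = m(A) - m(H).
Computing the hole measures:
  m(H_1) = 9/4 - 5/4 = 1.
  m(H_2) = 4 - 5/2 = 3/2.
  m(H_3) = 6 - 5 = 1.
Summed: m(H) = 1 + 3/2 + 1 = 7/2.
So m(A \ H) = 7 - 7/2 = 7/2.

7/2


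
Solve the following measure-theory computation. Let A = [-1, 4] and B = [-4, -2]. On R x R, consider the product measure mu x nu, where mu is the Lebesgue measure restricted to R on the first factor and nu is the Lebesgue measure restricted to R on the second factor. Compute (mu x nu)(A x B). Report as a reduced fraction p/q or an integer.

For a measurable rectangle A x B, the product measure satisfies
  (mu x nu)(A x B) = mu(A) * nu(B).
  mu(A) = 5.
  nu(B) = 2.
  (mu x nu)(A x B) = 5 * 2 = 10.

10


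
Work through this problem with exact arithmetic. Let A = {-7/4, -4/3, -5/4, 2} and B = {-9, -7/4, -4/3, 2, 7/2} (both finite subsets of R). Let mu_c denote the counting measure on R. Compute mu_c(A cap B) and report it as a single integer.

Counting measure on a finite set equals cardinality. mu_c(A cap B) = |A cap B| (elements appearing in both).
Enumerating the elements of A that also lie in B gives 3 element(s).
So mu_c(A cap B) = 3.

3


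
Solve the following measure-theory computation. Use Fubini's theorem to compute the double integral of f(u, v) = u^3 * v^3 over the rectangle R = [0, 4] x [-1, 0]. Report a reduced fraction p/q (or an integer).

f(u, v) is a tensor product of a function of u and a function of v, and both factors are bounded continuous (hence Lebesgue integrable) on the rectangle, so Fubini's theorem applies:
  integral_R f d(m x m) = (integral_a1^b1 u^3 du) * (integral_a2^b2 v^3 dv).
Inner integral in u: integral_{0}^{4} u^3 du = (4^4 - 0^4)/4
  = 64.
Inner integral in v: integral_{-1}^{0} v^3 dv = (0^4 - (-1)^4)/4
  = -1/4.
Product: (64) * (-1/4) = -16.

-16


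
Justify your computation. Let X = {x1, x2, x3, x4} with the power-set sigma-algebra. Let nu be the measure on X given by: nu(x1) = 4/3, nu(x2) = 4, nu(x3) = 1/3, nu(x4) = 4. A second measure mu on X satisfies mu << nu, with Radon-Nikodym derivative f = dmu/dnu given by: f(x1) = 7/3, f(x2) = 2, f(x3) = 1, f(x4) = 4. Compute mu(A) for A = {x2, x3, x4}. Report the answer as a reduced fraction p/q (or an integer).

By the defining property of the Radon-Nikodym derivative, for every measurable set A,
  mu(A) = integral_A f dnu.
Since nu is a discrete measure concentrated on the atoms of X, the integral over A reduces to the sum
  mu(A) = sum_{x in A} f(x) * nu({x}).
Computing each term:
  x2: f(x2) * nu(x2) = 2 * 4 = 8.
  x3: f(x3) * nu(x3) = 1 * 1/3 = 1/3.
  x4: f(x4) * nu(x4) = 4 * 4 = 16.
Summing: mu(A) = 8 + 1/3 + 16 = 73/3.

73/3


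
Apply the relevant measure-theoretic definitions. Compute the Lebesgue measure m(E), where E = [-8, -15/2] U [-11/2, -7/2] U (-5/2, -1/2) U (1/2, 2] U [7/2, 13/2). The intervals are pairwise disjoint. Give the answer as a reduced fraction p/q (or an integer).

For pairwise disjoint intervals, m(union_i I_i) = sum_i m(I_i),
and m is invariant under swapping open/closed endpoints (single points have measure 0).
So m(E) = sum_i (b_i - a_i).
  I_1 has length -15/2 - (-8) = 1/2.
  I_2 has length -7/2 - (-11/2) = 2.
  I_3 has length -1/2 - (-5/2) = 2.
  I_4 has length 2 - 1/2 = 3/2.
  I_5 has length 13/2 - 7/2 = 3.
Summing:
  m(E) = 1/2 + 2 + 2 + 3/2 + 3 = 9.

9
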